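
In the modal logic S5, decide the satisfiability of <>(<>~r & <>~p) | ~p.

1. <>(<>~r & <>~p) | ~p, u
2. ~p, u
Accessibility: uRu

Satisfiable (open branch found)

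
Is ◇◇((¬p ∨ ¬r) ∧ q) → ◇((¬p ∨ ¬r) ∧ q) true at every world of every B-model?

Tableau for the negation ¬(◇◇((¬p ∨ ¬r) ∧ q) → ◇((¬p ∨ ¬r) ∧ q)):
1. ¬(◇◇((¬p ∨ ¬r) ∧ q) → ◇((¬p ∨ ¬r) ∧ q)), w0
2. ◇◇((¬p ∨ ¬r) ∧ q), w0   [¬→-rule on 1]
3. ¬◇((¬p ∨ ¬r) ∧ q), w0   [¬→-rule on 1]
4. ¬((¬p ∨ ¬r) ∧ q), w0   [¬◇-rule on 3 via w0Rw0]
5. ¬q, w0   [¬∧-rule on 4 (branches; this branch)]
6. ◇((¬p ∨ ¬r) ∧ q), w1   [◇-rule on 2: fresh world w1, w0Rw1]
7. ¬((¬p ∨ ¬r) ∧ q), w1   [¬◇-rule on 3 via w0Rw1]
8. ¬q, w1   [¬∧-rule on 7 (branches; this branch)]
9. (¬p ∨ ¬r) ∧ q, w2   [◇-rule on 6: fresh world w2, w1Rw2]
10. ¬p ∨ ¬r, w2   [∧-rule on 9]
11. q, w2   [∧-rule on 9]
12. ¬r, w2   [∨-rule on 10 (branches; this branch)]
Accessibility: w0Rw0, w0Rw1, w1Rw0, w1Rw1, w1Rw2, w2Rw1, w2Rw2
The negation has an open branch (countermodel exists).

Invalid (countermodel exists)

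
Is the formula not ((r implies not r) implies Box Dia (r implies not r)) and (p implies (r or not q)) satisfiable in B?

1. not ((r implies not r) implies Box Dia (r implies not r)) and (p implies (r or not q)), 0
2. not ((r implies not r) implies Box Dia (r implies not r)), 0
3. p implies (r or not q), 0
4. r implies not r, 0
5. not Box Dia (r implies not r), 0
6. r or not q, 0
7. not r, 0
8. not q, 0
9. not Dia (r implies not r), 1
10. not (r implies not r), 0
11. r, 0
Accessibility: 0R0, 0R1, 1R0, 1R1
Branch closes: r and not r both at 0.
Every branch closes; the branch above is one of them.

No, unsatisfiable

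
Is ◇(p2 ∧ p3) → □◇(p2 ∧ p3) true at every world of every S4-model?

Tableau for the negation ¬(◇(p2 ∧ p3) → □◇(p2 ∧ p3)):
1. ¬(◇(p2 ∧ p3) → □◇(p2 ∧ p3)), 0
2. ◇(p2 ∧ p3), 0
3. ¬□◇(p2 ∧ p3), 0
4. p2 ∧ p3, 1
5. p2, 1
6. p3, 1
7. ¬◇(p2 ∧ p3), 2
8. ¬(p2 ∧ p3), 2
9. ¬p3, 2
Accessibility: 0R0, 0R1, 0R2, 1R1, 2R2
The negation has an open branch (countermodel exists).

Not valid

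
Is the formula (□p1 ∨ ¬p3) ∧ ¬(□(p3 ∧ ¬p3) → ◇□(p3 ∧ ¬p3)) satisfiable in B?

Unsatisfiable

1. (□p1 ∨ ¬p3) ∧ ¬(□(p3 ∧ ¬p3) → ◇□(p3 ∧ ¬p3)), w0
2. □p1 ∨ ¬p3, w0
3. ¬(□(p3 ∧ ¬p3) → ◇□(p3 ∧ ¬p3)), w0
4. □(p3 ∧ ¬p3), w0
5. ¬◇□(p3 ∧ ¬p3), w0
6. p3 ∧ ¬p3, w0
7. p3, w0
8. ¬p3, w0
Accessibility: w0Rw0
Branch closes: p3 and ¬p3 both at w0.
(One branch shown.) All branches close.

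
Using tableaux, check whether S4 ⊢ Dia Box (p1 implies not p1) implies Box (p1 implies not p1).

Tableau for the negation not (Dia Box (p1 implies not p1) implies Box (p1 implies not p1)):
1. not (Dia Box (p1 implies not p1) implies Box (p1 implies not p1)), 0
2. Dia Box (p1 implies not p1), 0   [neg-implies-rule on 1]
3. not Box (p1 implies not p1), 0   [neg-implies-rule on 1]
4. Box (p1 implies not p1), 1   [Dia-rule on 2: fresh world 1, 0R1]
5. p1 implies not p1, 1   [Box-rule on 4 via 1R1]
6. not p1, 1   [implies-rule on 5 (branches; this branch)]
7. not (p1 implies not p1), 2   [neg-Box-rule on 3: fresh world 2, 0R2]
8. p1, 2   [neg-implies-rule on 7]
Accessibility: 0R0, 0R1, 0R2, 1R1, 2R2
The negation has an open branch (countermodel exists).

Invalid (countermodel exists)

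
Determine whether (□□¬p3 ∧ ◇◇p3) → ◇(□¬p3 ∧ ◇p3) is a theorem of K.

Yes, valid

Tableau for the negation ¬((□□¬p3 ∧ ◇◇p3) → ◇(□¬p3 ∧ ◇p3)):
1. ¬((□□¬p3 ∧ ◇◇p3) → ◇(□¬p3 ∧ ◇p3)), u
2. □□¬p3 ∧ ◇◇p3, u   [¬→-rule on 1]
3. ¬◇(□¬p3 ∧ ◇p3), u   [¬→-rule on 1]
4. □□¬p3, u   [∧-rule on 2]
5. ◇◇p3, u   [∧-rule on 2]
6. ◇p3, v   [◇-rule on 5: fresh world v, uRv]
7. ¬(□¬p3 ∧ ◇p3), v   [¬◇-rule on 3 via uRv]
8. □¬p3, v   [□-rule on 4 via uRv]
9. ¬◇p3, v   [¬∧-rule on 7 (branches; this branch)]
10. p3, w   [◇-rule on 6: fresh world w, vRw]
11. ¬p3, w   [□-rule on 8 via vRw]
Accessibility: uRv, vRw
Branch closes: p3 and ¬p3 both at w.
All branches of the negation close; one closing branch shown above.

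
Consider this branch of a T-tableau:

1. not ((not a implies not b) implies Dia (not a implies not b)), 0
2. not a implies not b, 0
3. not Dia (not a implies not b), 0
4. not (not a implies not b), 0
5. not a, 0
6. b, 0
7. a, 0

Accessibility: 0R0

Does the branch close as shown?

Both a and not a appear at 0.

Closed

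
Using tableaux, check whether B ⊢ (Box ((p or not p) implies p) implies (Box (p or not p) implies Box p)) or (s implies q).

Tableau for the negation not ((Box ((p or not p) implies p) implies (Box (p or not p) implies Box p)) or (s implies q)):
1. not ((Box ((p or not p) implies p) implies (Box (p or not p) implies Box p)) or (s implies q)), 0
2. not (Box ((p or not p) implies p) implies (Box (p or not p) implies Box p)), 0   [neg-or-rule on 1]
3. not (s implies q), 0   [neg-or-rule on 1]
4. Box ((p or not p) implies p), 0   [neg-implies-rule on 2]
5. not (Box (p or not p) implies Box p), 0   [neg-implies-rule on 2]
6. s, 0   [neg-implies-rule on 3]
7. not q, 0   [neg-implies-rule on 3]
8. Box (p or not p), 0   [neg-implies-rule on 5]
9. not Box p, 0   [neg-implies-rule on 5]
10. (p or not p) implies p, 0   [Box-rule on 4 via 0R0]
11. p or not p, 0   [Box-rule on 8 via 0R0]
12. p, 0   [implies-rule on 10 (branches; this branch)]
13. not p, 1   [neg-Box-rule on 9: fresh world 1, 0R1]
14. (p or not p) implies p, 1   [Box-rule on 4 via 0R1]
15. p or not p, 1   [Box-rule on 8 via 0R1]
16. not (p or not p), 1   [implies-rule on 14 (branches; this branch)]
17. p, 1   [neg-or-rule on 16]
Accessibility: 0R0, 0R1, 1R0, 1R1
Branch closes: p and not p both at 1.
Every branch of the negation's tableau closes; the branch above is one of them.

Valid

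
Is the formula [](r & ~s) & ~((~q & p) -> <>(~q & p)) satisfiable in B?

1. [](r & ~s) & ~((~q & p) -> <>(~q & p)), 0
2. [](r & ~s), 0
3. ~((~q & p) -> <>(~q & p)), 0
4. ~q & p, 0
5. ~<>(~q & p), 0
6. ~q, 0
7. p, 0
8. r & ~s, 0
9. r, 0
10. ~s, 0
11. ~(~q & p), 0
12. ~p, 0
Accessibility: 0R0
Branch closes: p and ~p both at 0.
(One branch shown.) All branches close.

Unsatisfiable (every branch closes)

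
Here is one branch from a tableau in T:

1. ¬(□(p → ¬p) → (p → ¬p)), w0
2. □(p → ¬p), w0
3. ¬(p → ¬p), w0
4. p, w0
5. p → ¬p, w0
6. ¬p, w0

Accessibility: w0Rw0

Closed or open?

Yes, closed

Both p and ¬p appear at w0.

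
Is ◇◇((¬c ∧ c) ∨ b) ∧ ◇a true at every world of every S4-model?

Tableau for the negation ¬(◇◇((¬c ∧ c) ∨ b) ∧ ◇a):
1. ¬(◇◇((¬c ∧ c) ∨ b) ∧ ◇a), 0
2. ¬◇a, 0   [¬∧-rule on 1 (branches; this branch)]
3. ¬a, 0   [¬◇-rule on 2 via 0R0]
Accessibility: 0R0
The negation has an open branch (countermodel exists).

Not valid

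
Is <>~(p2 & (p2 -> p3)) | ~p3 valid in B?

Tableau for the negation ~(<>~(p2 & (p2 -> p3)) | ~p3):
1. ~(<>~(p2 & (p2 -> p3)) | ~p3), w0
2. ~<>~(p2 & (p2 -> p3)), w0
3. p3, w0
4. p2 & (p2 -> p3), w0
5. p2, w0
6. p2 -> p3, w0
Accessibility: w0Rw0
The negation has an open branch (countermodel exists).

Invalid (countermodel exists)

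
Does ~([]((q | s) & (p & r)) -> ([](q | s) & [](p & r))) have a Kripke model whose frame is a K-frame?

Unsatisfiable (every branch closes)

1. ~([]((q | s) & (p & r)) -> ([](q | s) & [](p & r))), u
2. []((q | s) & (p & r)), u
3. ~([](q | s) & [](p & r)), u
4. ~[](q | s), u
5. ~(q | s), v
6. ~q, v
7. ~s, v
8. (q | s) & (p & r), v
9. q | s, v
10. p & r, v
11. p, v
12. r, v
13. s, v
Accessibility: uRv
Branch closes: s and ~s both at v.
Every branch closes; the branch above is one of them.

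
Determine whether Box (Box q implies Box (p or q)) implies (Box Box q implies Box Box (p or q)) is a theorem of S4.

Tableau for the negation not (Box (Box q implies Box (p or q)) implies (Box Box q implies Box Box (p or q))):
1. not (Box (Box q implies Box (p or q)) implies (Box Box q implies Box Box (p or q))), w0
2. Box (Box q implies Box (p or q)), w0
3. not (Box Box q implies Box Box (p or q)), w0
4. Box Box q, w0
5. not Box Box (p or q), w0
6. Box q implies Box (p or q), w0
7. Box q, w0
8. q, w0
9. Box (p or q), w0
10. p or q, w0
11. not Box (p or q), w1
12. Box q implies Box (p or q), w1
13. Box q, w1
14. q, w1
15. p or q, w1
16. Box (p or q), w1
17. not (p or q), w2
18. not p, w2
19. not q, w2
20. Box q implies Box (p or q), w2
21. Box q, w2
22. q, w2
Accessibility: w0Rw0, w0Rw1, w0Rw2, w1Rw1, w1Rw2, w2Rw2
Branch closes: q and not q both at w2.
All branches of the negation close; one closing branch shown above.

Valid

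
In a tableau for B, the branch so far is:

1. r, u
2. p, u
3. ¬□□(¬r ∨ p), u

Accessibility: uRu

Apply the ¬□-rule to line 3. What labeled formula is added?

a fresh world v with uRv, and ¬□(¬r ∨ p) at v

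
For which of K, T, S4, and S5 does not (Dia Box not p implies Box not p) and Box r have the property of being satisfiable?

S5-tableau for the formula:
1. not (Dia Box not p implies Box not p) and Box r, w0
2. not (Dia Box not p implies Box not p), w0
3. Box r, w0
4. Dia Box not p, w0
5. not Box not p, w0
6. r, w0
7. Box not p, w1
8. r, w1
9. not p, w0
10. not p, w1
11. p, w2
12. r, w2
13. not p, w2
Accessibility: w0Rw0, w0Rw1, w0Rw2, w1Rw0, w1Rw1, w1Rw2, w2Rw0, w2Rw1, w2Rw2
Branch closes: p and not p both at w2.
Every branch closes (one shown): unsatisfiable in S5.
S4-tableau for the formula:
1. not (Dia Box not p implies Box not p) and Box r, w0
2. not (Dia Box not p implies Box not p), w0
3. Box r, w0
4. Dia Box not p, w0
5. not Box not p, w0
6. r, w0
7. Box not p, w1
8. r, w1
9. not p, w1
10. p, w2
11. r, w2
Accessibility: w0Rw0, w0Rw1, w0Rw2, w1Rw1, w2Rw2
Complete open branch: satisfiable in S4, hence also in K, T (this S4-model is also a K-model and a T-model).

K, T, S4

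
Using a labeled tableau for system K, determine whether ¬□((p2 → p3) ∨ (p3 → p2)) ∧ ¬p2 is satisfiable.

1. ¬□((p2 → p3) ∨ (p3 → p2)) ∧ ¬p2, w0
2. ¬□((p2 → p3) ∨ (p3 → p2)), w0
3. ¬p2, w0
4. ¬((p2 → p3) ∨ (p3 → p2)), w1
5. ¬(p2 → p3), w1
6. ¬(p3 → p2), w1
7. p2, w1
8. ¬p3, w1
9. p3, w1
10. ¬p2, w1
Accessibility: w0Rw1
Branch closes: p3 and ¬p3 both at w1.
(One branch shown.) All branches close.

Unsatisfiable (every branch closes)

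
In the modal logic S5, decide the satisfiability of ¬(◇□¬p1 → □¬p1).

Unsatisfiable

1. ¬(◇□¬p1 → □¬p1), w0
2. ◇□¬p1, w0   [¬→-rule on 1]
3. ¬□¬p1, w0   [¬→-rule on 1]
4. □¬p1, w1   [◇-rule on 2: fresh world w1, w0Rw1]
5. ¬p1, w0   [□-rule on 4 via w1Rw0]
6. ¬p1, w1   [□-rule on 4 via w1Rw1]
7. p1, w2   [¬□-rule on 3: fresh world w2, w0Rw2]
8. ¬p1, w2   [□-rule on 4 via w1Rw2]
Accessibility: w0Rw0, w0Rw1, w0Rw2, w1Rw0, w1Rw1, w1Rw2, w2Rw0, w2Rw1, w2Rw2
Branch closes: p1 and ¬p1 both at w2.
All branches of the tableau close; one closing branch shown above.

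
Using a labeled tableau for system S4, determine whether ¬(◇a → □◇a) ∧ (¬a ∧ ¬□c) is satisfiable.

1. ¬(◇a → □◇a) ∧ (¬a ∧ ¬□c), w0
2. ¬(◇a → □◇a), w0   [∧-rule on 1]
3. ¬a ∧ ¬□c, w0   [∧-rule on 1]
4. ◇a, w0   [¬→-rule on 2]
5. ¬□◇a, w0   [¬→-rule on 2]
6. ¬a, w0   [∧-rule on 3]
7. ¬□c, w0   [∧-rule on 3]
8. a, w1   [◇-rule on 4: fresh world w1, w0Rw1]
9. ¬◇a, w2   [¬□-rule on 5: fresh world w2, w0Rw2]
10. ¬a, w2   [¬◇-rule on 9 via w2Rw2]
11. ¬c, w3   [¬□-rule on 7: fresh world w3, w0Rw3]
Accessibility: w0Rw0, w0Rw1, w0Rw2, w0Rw3, w1Rw1, w2Rw2, w3Rw3

Satisfiable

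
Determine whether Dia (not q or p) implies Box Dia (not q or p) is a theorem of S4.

Not valid

Tableau for the negation not (Dia (not q or p) implies Box Dia (not q or p)):
1. not (Dia (not q or p) implies Box Dia (not q or p)), u
2. Dia (not q or p), u
3. not Box Dia (not q or p), u
4. not q or p, v
5. p, v
6. not Dia (not q or p), w
7. not (not q or p), w
8. q, w
9. not p, w
Accessibility: uRu, uRv, uRw, vRv, wRw
The negation has an open branch (countermodel exists).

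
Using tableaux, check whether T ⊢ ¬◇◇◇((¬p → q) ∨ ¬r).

No, not valid

Tableau for the negation ◇◇◇((¬p → q) ∨ ¬r):
1. ◇◇◇((¬p → q) ∨ ¬r), 0
2. ◇◇((¬p → q) ∨ ¬r), 1   [◇-rule on 1: fresh world 1, 0R1]
3. ◇((¬p → q) ∨ ¬r), 2   [◇-rule on 2: fresh world 2, 1R2]
4. (¬p → q) ∨ ¬r, 3   [◇-rule on 3: fresh world 3, 2R3]
5. ¬r, 3   [∨-rule on 4 (branches; this branch)]
Accessibility: 0R0, 0R1, 1R1, 1R2, 2R2, 2R3, 3R3
The negation has an open branch (countermodel exists).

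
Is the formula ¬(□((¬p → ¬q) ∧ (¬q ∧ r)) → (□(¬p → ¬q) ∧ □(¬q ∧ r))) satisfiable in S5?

1. ¬(□((¬p → ¬q) ∧ (¬q ∧ r)) → (□(¬p → ¬q) ∧ □(¬q ∧ r))), 0
2. □((¬p → ¬q) ∧ (¬q ∧ r)), 0
3. ¬(□(¬p → ¬q) ∧ □(¬q ∧ r)), 0
4. (¬p → ¬q) ∧ (¬q ∧ r), 0
5. ¬p → ¬q, 0
6. ¬q ∧ r, 0
7. ¬q, 0
8. r, 0
9. ¬□(¬q ∧ r), 0
10. ¬(¬q ∧ r), 1
11. (¬p → ¬q) ∧ (¬q ∧ r), 1
12. ¬p → ¬q, 1
13. ¬q ∧ r, 1
14. ¬q, 1
15. r, 1
16. ¬r, 1
Accessibility: 0R0, 0R1, 1R0, 1R1
Branch closes: r and ¬r both at 1.
(One branch shown.) All branches close.

Unsatisfiable (every branch closes)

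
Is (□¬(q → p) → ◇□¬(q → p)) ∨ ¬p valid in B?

Tableau for the negation ¬((□¬(q → p) → ◇□¬(q → p)) ∨ ¬p):
1. ¬((□¬(q → p) → ◇□¬(q → p)) ∨ ¬p), u
2. ¬(□¬(q → p) → ◇□¬(q → p)), u
3. p, u
4. □¬(q → p), u
5. ¬◇□¬(q → p), u
6. ¬(q → p), u
7. q, u
8. ¬p, u
Accessibility: uRu
Branch closes: p and ¬p both at u.
Every branch of the negation's tableau closes; the branch above is one of them.

Yes, valid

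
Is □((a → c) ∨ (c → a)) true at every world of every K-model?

Tableau for the negation ¬□((a → c) ∨ (c → a)):
1. ¬□((a → c) ∨ (c → a)), 0
2. ¬((a → c) ∨ (c → a)), 1
3. ¬(a → c), 1
4. ¬(c → a), 1
5. a, 1
6. ¬c, 1
7. c, 1
8. ¬a, 1
Accessibility: 0R1
Branch closes: c and ¬c both at 1.
Every branch of the negation's tableau closes; the branch above is one of them.

Valid in K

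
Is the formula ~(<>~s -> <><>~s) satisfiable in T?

1. ~(<>~s -> <><>~s), u
2. <>~s, u   [~->-rule on 1]
3. ~<><>~s, u   [~->-rule on 1]
4. ~<>~s, u   [~<>-rule on 3 via uRu]
5. s, u   [~<>-rule on 4 via uRu]
6. ~s, v   [<>-rule on 2: fresh world v, uRv]
7. ~<>~s, v   [~<>-rule on 3 via uRv]
8. s, v   [~<>-rule on 4 via uRv]
Accessibility: uRu, uRv, vRv
Branch closes: s and ~s both at v.
Every branch closes; the branch above is one of them.

Unsatisfiable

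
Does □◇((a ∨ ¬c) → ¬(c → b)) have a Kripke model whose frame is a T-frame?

1. □◇((a ∨ ¬c) → ¬(c → b)), w0
2. ◇((a ∨ ¬c) → ¬(c → b)), w0   [□-rule on 1 via w0Rw0]
3. (a ∨ ¬c) → ¬(c → b), w1   [◇-rule on 2: fresh world w1, w0Rw1]
4. ◇((a ∨ ¬c) → ¬(c → b)), w1   [□-rule on 1 via w0Rw1]
5. ¬(c → b), w1   [→-rule on 3 (branches; this branch)]
6. c, w1   [¬→-rule on 5]
7. ¬b, w1   [¬→-rule on 5]
8. (a ∨ ¬c) → ¬(c → b), w2   [◇-rule on 4: fresh world w2, w1Rw2]
9. ¬(c → b), w2   [→-rule on 8 (branches; this branch)]
10. c, w2   [¬→-rule on 9]
11. ¬b, w2   [¬→-rule on 9]
Accessibility: w0Rw0, w0Rw1, w1Rw1, w1Rw2, w2Rw2

Satisfiable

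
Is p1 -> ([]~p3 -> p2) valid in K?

No, not valid

Tableau for the negation ~(p1 -> ([]~p3 -> p2)):
1. ~(p1 -> ([]~p3 -> p2)), w0
2. p1, w0
3. ~([]~p3 -> p2), w0
4. []~p3, w0
5. ~p2, w0
The negation has an open branch (countermodel exists).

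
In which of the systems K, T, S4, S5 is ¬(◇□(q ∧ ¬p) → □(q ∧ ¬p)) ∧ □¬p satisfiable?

K, T, S4

S5-tableau for the formula:
1. ¬(◇□(q ∧ ¬p) → □(q ∧ ¬p)) ∧ □¬p, u
2. ¬(◇□(q ∧ ¬p) → □(q ∧ ¬p)), u
3. □¬p, u
4. ◇□(q ∧ ¬p), u
5. ¬□(q ∧ ¬p), u
6. ¬p, u
7. □(q ∧ ¬p), v
8. ¬p, v
9. q ∧ ¬p, u
10. q, u
11. q ∧ ¬p, v
12. q, v
13. ¬(q ∧ ¬p), w
14. ¬p, w
15. q ∧ ¬p, w
16. q, w
17. p, w
Accessibility: uRu, uRv, uRw, vRu, vRv, vRw, wRu, wRv, wRw
Branch closes: p and ¬p both at w.
Every branch closes (one shown): unsatisfiable in S5.
S4-tableau for the formula:
1. ¬(◇□(q ∧ ¬p) → □(q ∧ ¬p)) ∧ □¬p, u
2. ¬(◇□(q ∧ ¬p) → □(q ∧ ¬p)), u
3. □¬p, u
4. ◇□(q ∧ ¬p), u
5. ¬□(q ∧ ¬p), u
6. ¬p, u
7. □(q ∧ ¬p), v
8. ¬p, v
9. q ∧ ¬p, v
10. q, v
11. ¬(q ∧ ¬p), w
12. ¬p, w
13. ¬q, w
Accessibility: uRu, uRv, uRw, vRv, wRw
Complete open branch: satisfiable in S4, hence also in K, T (this S4-model is also a K-model and a T-model).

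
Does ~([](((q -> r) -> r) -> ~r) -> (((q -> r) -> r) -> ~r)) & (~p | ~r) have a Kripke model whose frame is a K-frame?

Satisfiable

1. ~([](((q -> r) -> r) -> ~r) -> (((q -> r) -> r) -> ~r)) & (~p | ~r), u
2. ~([](((q -> r) -> r) -> ~r) -> (((q -> r) -> r) -> ~r)), u
3. ~p | ~r, u
4. [](((q -> r) -> r) -> ~r), u
5. ~(((q -> r) -> r) -> ~r), u
6. (q -> r) -> r, u
7. r, u
8. ~p, u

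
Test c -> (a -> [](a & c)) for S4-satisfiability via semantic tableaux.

1. c -> (a -> [](a & c)), u
2. a -> [](a & c), u   [->-rule on 1 (branches; this branch)]
3. [](a & c), u   [->-rule on 2 (branches; this branch)]
4. a & c, u   [[]-rule on 3 via uRu]
5. a, u   [&-rule on 4]
6. c, u   [&-rule on 4]
Accessibility: uRu

Yes, satisfiable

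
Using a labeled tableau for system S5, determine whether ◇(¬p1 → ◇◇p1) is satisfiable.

Yes, satisfiable

1. ◇(¬p1 → ◇◇p1), w0
2. ¬p1 → ◇◇p1, w1   [◇-rule on 1: fresh world w1, w0Rw1]
3. ◇◇p1, w1   [→-rule on 2 (branches; this branch)]
4. ◇p1, w2   [◇-rule on 3: fresh world w2, w1Rw2]
5. p1, w3   [◇-rule on 4: fresh world w3, w2Rw3]
Accessibility: w0Rw0, w0Rw1, w0Rw2, w0Rw3, w1Rw0, w1Rw1, w1Rw2, w1Rw3, w2Rw0, w2Rw1, w2Rw2, w2Rw3, w3Rw0, w3Rw1, w3Rw2, w3Rw3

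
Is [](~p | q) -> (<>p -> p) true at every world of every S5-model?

Invalid (countermodel exists)

Tableau for the negation ~([](~p | q) -> (<>p -> p)):
1. ~([](~p | q) -> (<>p -> p)), 0
2. [](~p | q), 0
3. ~(<>p -> p), 0
4. <>p, 0
5. ~p, 0
6. ~p | q, 0
7. q, 0
8. p, 1
9. ~p | q, 1
10. q, 1
Accessibility: 0R0, 0R1, 1R0, 1R1
The negation has an open branch (countermodel exists).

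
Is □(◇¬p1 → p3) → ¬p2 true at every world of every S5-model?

No, not valid

Tableau for the negation ¬(□(◇¬p1 → p3) → ¬p2):
1. ¬(□(◇¬p1 → p3) → ¬p2), u
2. □(◇¬p1 → p3), u   [¬→-rule on 1]
3. p2, u   [¬→-rule on 1]
4. ◇¬p1 → p3, u   [□-rule on 2 via uRu]
5. p3, u   [→-rule on 4 (branches; this branch)]
Accessibility: uRu
The negation has an open branch (countermodel exists).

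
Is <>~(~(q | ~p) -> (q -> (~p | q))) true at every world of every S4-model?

No, not valid

Tableau for the negation ~<>~(~(q | ~p) -> (q -> (~p | q))):
1. ~<>~(~(q | ~p) -> (q -> (~p | q))), 0
2. ~(q | ~p) -> (q -> (~p | q)), 0
3. q -> (~p | q), 0
4. ~p | q, 0
5. q, 0
Accessibility: 0R0
The negation has an open branch (countermodel exists).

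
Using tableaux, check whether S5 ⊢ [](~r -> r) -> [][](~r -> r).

Tableau for the negation ~([](~r -> r) -> [][](~r -> r)):
1. ~([](~r -> r) -> [][](~r -> r)), 0
2. [](~r -> r), 0
3. ~[][](~r -> r), 0
4. ~r -> r, 0
5. r, 0
6. ~[](~r -> r), 1
7. ~r -> r, 1
8. r, 1
9. ~(~r -> r), 2
10. ~r, 2
11. ~r -> r, 2
12. r, 2
Accessibility: 0R0, 0R1, 0R2, 1R0, 1R1, 1R2, 2R0, 2R1, 2R2
Branch closes: r and ~r both at 2.
Every branch of the negation's tableau closes; the branch above is one of them.

Valid in S5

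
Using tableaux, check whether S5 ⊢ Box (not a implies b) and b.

Tableau for the negation not (Box (not a implies b) and b):
1. not (Box (not a implies b) and b), w0
2. not b, w0
Accessibility: w0Rw0
The negation has an open branch (countermodel exists).

No, not valid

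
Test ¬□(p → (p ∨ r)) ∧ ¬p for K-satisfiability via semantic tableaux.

No, unsatisfiable

1. ¬□(p → (p ∨ r)) ∧ ¬p, 0
2. ¬□(p → (p ∨ r)), 0   [∧-rule on 1]
3. ¬p, 0   [∧-rule on 1]
4. ¬(p → (p ∨ r)), 1   [¬□-rule on 2: fresh world 1, 0R1]
5. p, 1   [¬→-rule on 4]
6. ¬(p ∨ r), 1   [¬→-rule on 4]
7. ¬p, 1   [¬∨-rule on 6]
8. ¬r, 1   [¬∨-rule on 6]
Accessibility: 0R1
Branch closes: p and ¬p both at 1.
(One branch shown.) All branches close.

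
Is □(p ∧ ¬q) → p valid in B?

Yes, valid

Tableau for the negation ¬(□(p ∧ ¬q) → p):
1. ¬(□(p ∧ ¬q) → p), w0
2. □(p ∧ ¬q), w0
3. ¬p, w0
4. p ∧ ¬q, w0
5. p, w0
6. ¬q, w0
Accessibility: w0Rw0
Branch closes: p and ¬p both at w0.
All branches of the negation close; one closing branch shown above.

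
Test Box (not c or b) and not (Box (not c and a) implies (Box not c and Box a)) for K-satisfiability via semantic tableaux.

Unsatisfiable (every branch closes)

1. Box (not c or b) and not (Box (not c and a) implies (Box not c and Box a)), w0
2. Box (not c or b), w0
3. not (Box (not c and a) implies (Box not c and Box a)), w0
4. Box (not c and a), w0
5. not (Box not c and Box a), w0
6. not Box a, w0
7. not a, w1
8. not c or b, w1
9. not c and a, w1
10. not c, w1
11. a, w1
Accessibility: w0Rw1
Branch closes: a and not a both at w1.
All branches of the tableau close; one closing branch shown above.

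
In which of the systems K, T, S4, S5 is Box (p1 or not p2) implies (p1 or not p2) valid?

K-tableau for the negation not (Box (p1 or not p2) implies (p1 or not p2)):
1. not (Box (p1 or not p2) implies (p1 or not p2)), w0
2. Box (p1 or not p2), w0   [neg-implies-rule on 1]
3. not (p1 or not p2), w0   [neg-implies-rule on 1]
4. not p1, w0   [neg-or-rule on 3]
5. p2, w0   [neg-or-rule on 3]
Complete open branch: countermodel on a K-frame, so not valid in K.
T-tableau for the negation not (Box (p1 or not p2) implies (p1 or not p2)):
1. not (Box (p1 or not p2) implies (p1 or not p2)), w0
2. Box (p1 or not p2), w0   [neg-implies-rule on 1]
3. not (p1 or not p2), w0   [neg-implies-rule on 1]
4. not p1, w0   [neg-or-rule on 3]
5. p2, w0   [neg-or-rule on 3]
6. p1 or not p2, w0   [Box-rule on 2 via w0Rw0]
7. not p2, w0   [or-rule on 6 (branches; this branch)]
Accessibility: w0Rw0
Branch closes: p2 and not p2 both at w0.
Every branch closes (one shown): valid in T, hence also in S4, S5 (every theorem of T is a theorem of S4 and S5).

T, S4, S5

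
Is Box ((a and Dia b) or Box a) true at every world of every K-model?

No, not valid

Tableau for the negation not Box ((a and Dia b) or Box a):
1. not Box ((a and Dia b) or Box a), 0
2. not ((a and Dia b) or Box a), 1
3. not (a and Dia b), 1
4. not Box a, 1
5. not Dia b, 1
6. not a, 2
7. not b, 2
Accessibility: 0R1, 1R2
The negation has an open branch (countermodel exists).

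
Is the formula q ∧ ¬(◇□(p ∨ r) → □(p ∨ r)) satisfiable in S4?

1. q ∧ ¬(◇□(p ∨ r) → □(p ∨ r)), 0
2. q, 0   [∧-rule on 1]
3. ¬(◇□(p ∨ r) → □(p ∨ r)), 0   [∧-rule on 1]
4. ◇□(p ∨ r), 0   [¬→-rule on 3]
5. ¬□(p ∨ r), 0   [¬→-rule on 3]
6. □(p ∨ r), 1   [◇-rule on 4: fresh world 1, 0R1]
7. p ∨ r, 1   [□-rule on 6 via 1R1]
8. r, 1   [∨-rule on 7 (branches; this branch)]
9. ¬(p ∨ r), 2   [¬□-rule on 5: fresh world 2, 0R2]
10. ¬p, 2   [¬∨-rule on 9]
11. ¬r, 2   [¬∨-rule on 9]
Accessibility: 0R0, 0R1, 0R2, 1R1, 2R2

Satisfiable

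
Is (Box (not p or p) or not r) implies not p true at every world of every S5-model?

Tableau for the negation not ((Box (not p or p) or not r) implies not p):
1. not ((Box (not p or p) or not r) implies not p), u
2. Box (not p or p) or not r, u
3. p, u
4. not r, u
Accessibility: uRu
The negation has an open branch (countermodel exists).

No, not valid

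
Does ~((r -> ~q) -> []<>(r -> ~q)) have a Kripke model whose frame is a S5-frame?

Unsatisfiable

1. ~((r -> ~q) -> []<>(r -> ~q)), u
2. r -> ~q, u   [~->-rule on 1]
3. ~[]<>(r -> ~q), u   [~->-rule on 1]
4. ~q, u   [->-rule on 2 (branches; this branch)]
5. ~<>(r -> ~q), v   [~[]-rule on 3: fresh world v, uRv]
6. ~(r -> ~q), u   [~<>-rule on 5 via vRu]
7. r, u   [~->-rule on 6]
8. q, u   [~->-rule on 6]
Accessibility: uRu, uRv, vRu, vRv
Branch closes: q and ~q both at u.
All branches of the tableau close; one closing branch shown above.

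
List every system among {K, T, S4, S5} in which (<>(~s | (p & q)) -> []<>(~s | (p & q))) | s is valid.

S5

S4-tableau for the negation ~((<>(~s | (p & q)) -> []<>(~s | (p & q))) | s):
1. ~((<>(~s | (p & q)) -> []<>(~s | (p & q))) | s), w0
2. ~(<>(~s | (p & q)) -> []<>(~s | (p & q))), w0
3. ~s, w0
4. <>(~s | (p & q)), w0
5. ~[]<>(~s | (p & q)), w0
6. ~s | (p & q), w1
7. p & q, w1
8. p, w1
9. q, w1
10. ~<>(~s | (p & q)), w2
11. ~(~s | (p & q)), w2
12. s, w2
13. ~(p & q), w2
14. ~q, w2
Accessibility: w0Rw0, w0Rw1, w0Rw2, w1Rw1, w2Rw2
Complete open branch: countermodel on an S4-frame, so not valid in S4, nor in K, T (the same frame is also a K-frame and a T-frame).
S5-tableau for the negation ~((<>(~s | (p & q)) -> []<>(~s | (p & q))) | s):
1. ~((<>(~s | (p & q)) -> []<>(~s | (p & q))) | s), w0
2. ~(<>(~s | (p & q)) -> []<>(~s | (p & q))), w0
3. ~s, w0
4. <>(~s | (p & q)), w0
5. ~[]<>(~s | (p & q)), w0
6. ~s | (p & q), w1
7. p & q, w1
8. p, w1
9. q, w1
10. ~<>(~s | (p & q)), w2
11. ~(~s | (p & q)), w0
12. s, w0
13. ~(p & q), w0
Accessibility: w0Rw0, w0Rw1, w0Rw2, w1Rw0, w1Rw1, w1Rw2, w2Rw0, w2Rw1, w2Rw2
Branch closes: s and ~s both at w0.
Every branch closes (one shown): valid in S5.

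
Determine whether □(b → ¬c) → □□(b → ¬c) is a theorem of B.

Tableau for the negation ¬(□(b → ¬c) → □□(b → ¬c)):
1. ¬(□(b → ¬c) → □□(b → ¬c)), u
2. □(b → ¬c), u
3. ¬□□(b → ¬c), u
4. b → ¬c, u
5. ¬c, u
6. ¬□(b → ¬c), v
7. b → ¬c, v
8. ¬c, v
9. ¬(b → ¬c), w
10. b, w
11. c, w
Accessibility: uRu, uRv, vRu, vRv, vRw, wRv, wRw
The negation has an open branch (countermodel exists).

Invalid (countermodel exists)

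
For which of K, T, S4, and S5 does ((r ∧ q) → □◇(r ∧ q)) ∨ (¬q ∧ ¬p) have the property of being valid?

S5-tableau for the negation ¬(((r ∧ q) → □◇(r ∧ q)) ∨ (¬q ∧ ¬p)):
1. ¬(((r ∧ q) → □◇(r ∧ q)) ∨ (¬q ∧ ¬p)), u
2. ¬((r ∧ q) → □◇(r ∧ q)), u   [¬∨-rule on 1]
3. ¬(¬q ∧ ¬p), u   [¬∨-rule on 1]
4. r ∧ q, u   [¬→-rule on 2]
5. ¬□◇(r ∧ q), u   [¬→-rule on 2]
6. r, u   [∧-rule on 4]
7. q, u   [∧-rule on 4]
8. p, u   [¬∧-rule on 3 (branches; this branch)]
9. ¬◇(r ∧ q), v   [¬□-rule on 5: fresh world v, uRv]
10. ¬(r ∧ q), u   [¬◇-rule on 9 via vRu]
11. ¬(r ∧ q), v   [¬◇-rule on 9 via vRv]
12. ¬q, u   [¬∧-rule on 10 (branches; this branch)]
Accessibility: uRu, uRv, vRu, vRv
Branch closes: q and ¬q both at u.
Every branch closes (one shown): valid in S5.
S4-tableau for the negation ¬(((r ∧ q) → □◇(r ∧ q)) ∨ (¬q ∧ ¬p)):
1. ¬(((r ∧ q) → □◇(r ∧ q)) ∨ (¬q ∧ ¬p)), u
2. ¬((r ∧ q) → □◇(r ∧ q)), u   [¬∨-rule on 1]
3. ¬(¬q ∧ ¬p), u   [¬∨-rule on 1]
4. r ∧ q, u   [¬→-rule on 2]
5. ¬□◇(r ∧ q), u   [¬→-rule on 2]
6. r, u   [∧-rule on 4]
7. q, u   [∧-rule on 4]
8. p, u   [¬∧-rule on 3 (branches; this branch)]
9. ¬◇(r ∧ q), v   [¬□-rule on 5: fresh world v, uRv]
10. ¬(r ∧ q), v   [¬◇-rule on 9 via vRv]
11. ¬q, v   [¬∧-rule on 10 (branches; this branch)]
Accessibility: uRu, uRv, vRv
Complete open branch: countermodel on an S4-frame, so not valid in S4, nor in K, T (the same frame is also a K-frame and a T-frame).

S5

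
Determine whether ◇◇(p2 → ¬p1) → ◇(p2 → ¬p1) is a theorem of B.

No, not valid

Tableau for the negation ¬(◇◇(p2 → ¬p1) → ◇(p2 → ¬p1)):
1. ¬(◇◇(p2 → ¬p1) → ◇(p2 → ¬p1)), u
2. ◇◇(p2 → ¬p1), u   [¬→-rule on 1]
3. ¬◇(p2 → ¬p1), u   [¬→-rule on 1]
4. ¬(p2 → ¬p1), u   [¬◇-rule on 3 via uRu]
5. p2, u   [¬→-rule on 4]
6. p1, u   [¬→-rule on 4]
7. ◇(p2 → ¬p1), v   [◇-rule on 2: fresh world v, uRv]
8. ¬(p2 → ¬p1), v   [¬◇-rule on 3 via uRv]
9. p2, v   [¬→-rule on 8]
10. p1, v   [¬→-rule on 8]
11. p2 → ¬p1, w   [◇-rule on 7: fresh world w, vRw]
12. ¬p1, w   [→-rule on 11 (branches; this branch)]
Accessibility: uRu, uRv, vRu, vRv, vRw, wRv, wRw
The negation has an open branch (countermodel exists).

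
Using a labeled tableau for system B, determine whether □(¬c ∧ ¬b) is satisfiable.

1. □(¬c ∧ ¬b), 0
2. ¬c ∧ ¬b, 0
3. ¬c, 0
4. ¬b, 0
Accessibility: 0R0

Satisfiable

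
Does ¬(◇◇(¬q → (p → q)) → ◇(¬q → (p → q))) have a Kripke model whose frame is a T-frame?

Yes, satisfiable

1. ¬(◇◇(¬q → (p → q)) → ◇(¬q → (p → q))), 0
2. ◇◇(¬q → (p → q)), 0
3. ¬◇(¬q → (p → q)), 0
4. ¬(¬q → (p → q)), 0
5. ¬q, 0
6. ¬(p → q), 0
7. p, 0
8. ◇(¬q → (p → q)), 1
9. ¬(¬q → (p → q)), 1
10. ¬q, 1
11. ¬(p → q), 1
12. p, 1
13. ¬q → (p → q), 2
14. p → q, 2
15. q, 2
Accessibility: 0R0, 0R1, 1R1, 1R2, 2R2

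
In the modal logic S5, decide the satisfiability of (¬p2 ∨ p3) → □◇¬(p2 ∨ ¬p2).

1. (¬p2 ∨ p3) → □◇¬(p2 ∨ ¬p2), 0
2. ¬(¬p2 ∨ p3), 0
3. p2, 0
4. ¬p3, 0
Accessibility: 0R0

Yes, satisfiable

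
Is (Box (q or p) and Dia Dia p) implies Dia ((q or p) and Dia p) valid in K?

Tableau for the negation not ((Box (q or p) and Dia Dia p) implies Dia ((q or p) and Dia p)):
1. not ((Box (q or p) and Dia Dia p) implies Dia ((q or p) and Dia p)), w0
2. Box (q or p) and Dia Dia p, w0
3. not Dia ((q or p) and Dia p), w0
4. Box (q or p), w0
5. Dia Dia p, w0
6. Dia p, w1
7. not ((q or p) and Dia p), w1
8. q or p, w1
9. not Dia p, w1
10. p, w1
11. p, w2
12. not p, w2
Accessibility: w0Rw1, w1Rw2
Branch closes: p and not p both at w2.
All branches of the negation close; one closing branch shown above.

Yes, valid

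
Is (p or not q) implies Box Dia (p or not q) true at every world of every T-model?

Tableau for the negation not ((p or not q) implies Box Dia (p or not q)):
1. not ((p or not q) implies Box Dia (p or not q)), w0
2. p or not q, w0
3. not Box Dia (p or not q), w0
4. not q, w0
5. not Dia (p or not q), w1
6. not (p or not q), w1
7. not p, w1
8. q, w1
Accessibility: w0Rw0, w0Rw1, w1Rw1
The negation has an open branch (countermodel exists).

No, not valid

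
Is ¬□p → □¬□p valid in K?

Invalid (countermodel exists)

Tableau for the negation ¬(¬□p → □¬□p):
1. ¬(¬□p → □¬□p), w0
2. ¬□p, w0
3. ¬□¬□p, w0
4. ¬p, w1
5. □p, w2
Accessibility: w0Rw1, w0Rw2
The negation has an open branch (countermodel exists).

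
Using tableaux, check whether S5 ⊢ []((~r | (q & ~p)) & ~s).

Tableau for the negation ~[]((~r | (q & ~p)) & ~s):
1. ~[]((~r | (q & ~p)) & ~s), w0
2. ~((~r | (q & ~p)) & ~s), w1
3. s, w1
Accessibility: w0Rw0, w0Rw1, w1Rw0, w1Rw1
The negation has an open branch (countermodel exists).

No, not valid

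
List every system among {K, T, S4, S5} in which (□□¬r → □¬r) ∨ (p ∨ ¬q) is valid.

T, S4, S5

T-tableau for the negation ¬((□□¬r → □¬r) ∨ (p ∨ ¬q)):
1. ¬((□□¬r → □¬r) ∨ (p ∨ ¬q)), 0
2. ¬(□□¬r → □¬r), 0   [¬∨-rule on 1]
3. ¬(p ∨ ¬q), 0   [¬∨-rule on 1]
4. □□¬r, 0   [¬→-rule on 2]
5. ¬□¬r, 0   [¬→-rule on 2]
6. ¬p, 0   [¬∨-rule on 3]
7. q, 0   [¬∨-rule on 3]
8. □¬r, 0   [□-rule on 4 via 0R0]
9. ¬r, 0   [□-rule on 8 via 0R0]
10. r, 1   [¬□-rule on 5: fresh world 1, 0R1]
11. □¬r, 1   [□-rule on 4 via 0R1]
12. ¬r, 1   [□-rule on 8 via 0R1]
Accessibility: 0R0, 0R1, 1R1
Branch closes: r and ¬r both at 1.
Every branch closes (one shown): valid in T, hence also in S4, S5 (every theorem of T is a theorem of S4 and S5).
K-tableau for the negation ¬((□□¬r → □¬r) ∨ (p ∨ ¬q)):
1. ¬((□□¬r → □¬r) ∨ (p ∨ ¬q)), 0
2. ¬(□□¬r → □¬r), 0   [¬∨-rule on 1]
3. ¬(p ∨ ¬q), 0   [¬∨-rule on 1]
4. □□¬r, 0   [¬→-rule on 2]
5. ¬□¬r, 0   [¬→-rule on 2]
6. ¬p, 0   [¬∨-rule on 3]
7. q, 0   [¬∨-rule on 3]
8. r, 1   [¬□-rule on 5: fresh world 1, 0R1]
9. □¬r, 1   [□-rule on 4 via 0R1]
Accessibility: 0R1
Complete open branch: countermodel on a K-frame, so not valid in K.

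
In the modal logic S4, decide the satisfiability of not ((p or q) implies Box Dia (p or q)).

1. not ((p or q) implies Box Dia (p or q)), 0
2. p or q, 0   [neg-implies-rule on 1]
3. not Box Dia (p or q), 0   [neg-implies-rule on 1]
4. q, 0   [or-rule on 2 (branches; this branch)]
5. not Dia (p or q), 1   [neg-Box-rule on 3: fresh world 1, 0R1]
6. not (p or q), 1   [neg-Dia-rule on 5 via 1R1]
7. not p, 1   [neg-or-rule on 6]
8. not q, 1   [neg-or-rule on 6]
Accessibility: 0R0, 0R1, 1R1

Satisfiable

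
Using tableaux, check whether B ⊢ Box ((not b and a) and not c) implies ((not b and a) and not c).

Tableau for the negation not (Box ((not b and a) and not c) implies ((not b and a) and not c)):
1. not (Box ((not b and a) and not c) implies ((not b and a) and not c)), w0
2. Box ((not b and a) and not c), w0
3. not ((not b and a) and not c), w0
4. (not b and a) and not c, w0
5. not b and a, w0
6. not c, w0
7. not b, w0
8. a, w0
9. not (not b and a), w0
10. not a, w0
Accessibility: w0Rw0
Branch closes: a and not a both at w0.
Every branch of the negation's tableau closes; the branch above is one of them.

Yes, valid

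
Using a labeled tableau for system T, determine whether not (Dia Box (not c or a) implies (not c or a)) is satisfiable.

1. not (Dia Box (not c or a) implies (not c or a)), w0
2. Dia Box (not c or a), w0
3. not (not c or a), w0
4. c, w0
5. not a, w0
6. Box (not c or a), w1
7. not c or a, w1
8. a, w1
Accessibility: w0Rw0, w0Rw1, w1Rw1

Satisfiable (open branch found)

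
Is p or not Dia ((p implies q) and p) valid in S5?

Tableau for the negation not (p or not Dia ((p implies q) and p)):
1. not (p or not Dia ((p implies q) and p)), 0
2. not p, 0
3. Dia ((p implies q) and p), 0
4. (p implies q) and p, 1
5. p implies q, 1
6. p, 1
7. q, 1
Accessibility: 0R0, 0R1, 1R0, 1R1
The negation has an open branch (countermodel exists).

Not valid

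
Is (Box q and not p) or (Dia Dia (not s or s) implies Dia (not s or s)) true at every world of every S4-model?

Valid in S4

Tableau for the negation not ((Box q and not p) or (Dia Dia (not s or s) implies Dia (not s or s))):
1. not ((Box q and not p) or (Dia Dia (not s or s) implies Dia (not s or s))), u
2. not (Box q and not p), u   [neg-or-rule on 1]
3. not (Dia Dia (not s or s) implies Dia (not s or s)), u   [neg-or-rule on 1]
4. Dia Dia (not s or s), u   [neg-implies-rule on 3]
5. not Dia (not s or s), u   [neg-implies-rule on 3]
6. not (not s or s), u   [neg-Dia-rule on 5 via uRu]
7. s, u   [neg-or-rule on 6]
8. not s, u   [neg-or-rule on 6]
Accessibility: uRu
Branch closes: s and not s both at u.
Every branch of the negation's tableau closes; the branch above is one of them.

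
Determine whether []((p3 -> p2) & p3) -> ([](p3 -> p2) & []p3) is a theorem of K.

Tableau for the negation ~([]((p3 -> p2) & p3) -> ([](p3 -> p2) & []p3)):
1. ~([]((p3 -> p2) & p3) -> ([](p3 -> p2) & []p3)), 0
2. []((p3 -> p2) & p3), 0
3. ~([](p3 -> p2) & []p3), 0
4. ~[](p3 -> p2), 0
5. ~(p3 -> p2), 1
6. p3, 1
7. ~p2, 1
8. (p3 -> p2) & p3, 1
9. p3 -> p2, 1
10. p2, 1
Accessibility: 0R1
Branch closes: p2 and ~p2 both at 1.
All branches of the negation close; one closing branch shown above.

Yes, valid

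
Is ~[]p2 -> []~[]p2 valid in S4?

Not valid

Tableau for the negation ~(~[]p2 -> []~[]p2):
1. ~(~[]p2 -> []~[]p2), u
2. ~[]p2, u
3. ~[]~[]p2, u
4. ~p2, v
5. []p2, w
6. p2, w
Accessibility: uRu, uRv, uRw, vRv, wRw
The negation has an open branch (countermodel exists).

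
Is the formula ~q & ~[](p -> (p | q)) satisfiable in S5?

No, unsatisfiable

1. ~q & ~[](p -> (p | q)), w0
2. ~q, w0
3. ~[](p -> (p | q)), w0
4. ~(p -> (p | q)), w1
5. p, w1
6. ~(p | q), w1
7. ~p, w1
8. ~q, w1
Accessibility: w0Rw0, w0Rw1, w1Rw0, w1Rw1
Branch closes: p and ~p both at w1.
All branches of the tableau close; one closing branch shown above.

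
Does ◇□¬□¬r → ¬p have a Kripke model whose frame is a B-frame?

Satisfiable (open branch found)

1. ◇□¬□¬r → ¬p, 0
2. ¬p, 0
Accessibility: 0R0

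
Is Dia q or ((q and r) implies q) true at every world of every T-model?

Tableau for the negation not (Dia q or ((q and r) implies q)):
1. not (Dia q or ((q and r) implies q)), 0
2. not Dia q, 0
3. not ((q and r) implies q), 0
4. q and r, 0
5. not q, 0
6. q, 0
7. r, 0
Accessibility: 0R0
Branch closes: q and not q both at 0.
Every branch of the negation's tableau closes; the branch above is one of them.

Valid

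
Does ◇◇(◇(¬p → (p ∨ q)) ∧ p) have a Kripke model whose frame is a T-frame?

1. ◇◇(◇(¬p → (p ∨ q)) ∧ p), u
2. ◇(◇(¬p → (p ∨ q)) ∧ p), v
3. ◇(¬p → (p ∨ q)) ∧ p, w
4. ◇(¬p → (p ∨ q)), w
5. p, w
6. ¬p → (p ∨ q), x
7. p ∨ q, x
8. q, x
Accessibility: uRu, uRv, vRv, vRw, wRw, wRx, xRx

Satisfiable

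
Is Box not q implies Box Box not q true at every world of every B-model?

Tableau for the negation not (Box not q implies Box Box not q):
1. not (Box not q implies Box Box not q), 0
2. Box not q, 0
3. not Box Box not q, 0
4. not q, 0
5. not Box not q, 1
6. not q, 1
7. q, 2
Accessibility: 0R0, 0R1, 1R0, 1R1, 1R2, 2R1, 2R2
The negation has an open branch (countermodel exists).

No, not valid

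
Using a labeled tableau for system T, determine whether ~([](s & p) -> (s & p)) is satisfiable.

Unsatisfiable

1. ~([](s & p) -> (s & p)), 0
2. [](s & p), 0
3. ~(s & p), 0
4. s & p, 0
5. s, 0
6. p, 0
7. ~p, 0
Accessibility: 0R0
Branch closes: p and ~p both at 0.
All branches of the tableau close; one closing branch shown above.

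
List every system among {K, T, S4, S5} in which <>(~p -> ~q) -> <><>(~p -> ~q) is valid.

K-tableau for the negation ~(<>(~p -> ~q) -> <><>(~p -> ~q)):
1. ~(<>(~p -> ~q) -> <><>(~p -> ~q)), 0
2. <>(~p -> ~q), 0
3. ~<><>(~p -> ~q), 0
4. ~p -> ~q, 1
5. ~<>(~p -> ~q), 1
6. ~q, 1
Accessibility: 0R1
Complete open branch: countermodel on a K-frame, so not valid in K.
T-tableau for the negation ~(<>(~p -> ~q) -> <><>(~p -> ~q)):
1. ~(<>(~p -> ~q) -> <><>(~p -> ~q)), 0
2. <>(~p -> ~q), 0
3. ~<><>(~p -> ~q), 0
4. ~<>(~p -> ~q), 0
5. ~(~p -> ~q), 0
6. ~p, 0
7. q, 0
8. ~p -> ~q, 1
9. ~<>(~p -> ~q), 1
10. ~(~p -> ~q), 1
11. ~p, 1
12. q, 1
13. ~q, 1
Accessibility: 0R0, 0R1, 1R1
Branch closes: q and ~q both at 1.
Every branch closes (one shown): valid in T, hence also in S4, S5 (every theorem of T is a theorem of S4 and S5).

T, S4, S5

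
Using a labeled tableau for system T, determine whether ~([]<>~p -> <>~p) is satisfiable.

No, unsatisfiable

1. ~([]<>~p -> <>~p), 0
2. []<>~p, 0
3. ~<>~p, 0
4. <>~p, 0
5. p, 0
6. ~p, 1
7. <>~p, 1
8. p, 1
Accessibility: 0R0, 0R1, 1R1
Branch closes: p and ~p both at 1.
Every branch closes; the branch above is one of them.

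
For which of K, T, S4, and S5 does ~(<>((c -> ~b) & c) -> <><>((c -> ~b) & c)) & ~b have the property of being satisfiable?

K

T-tableau for the formula:
1. ~(<>((c -> ~b) & c) -> <><>((c -> ~b) & c)) & ~b, w0
2. ~(<>((c -> ~b) & c) -> <><>((c -> ~b) & c)), w0
3. ~b, w0
4. <>((c -> ~b) & c), w0
5. ~<><>((c -> ~b) & c), w0
6. ~<>((c -> ~b) & c), w0
7. ~((c -> ~b) & c), w0
8. ~c, w0
9. (c -> ~b) & c, w1
10. c -> ~b, w1
11. c, w1
12. ~<>((c -> ~b) & c), w1
13. ~((c -> ~b) & c), w1
14. ~b, w1
15. ~(c -> ~b), w1
16. b, w1
Accessibility: w0Rw0, w0Rw1, w1Rw1
Branch closes: b and ~b both at w1.
Every branch closes (one shown): unsatisfiable in T, hence also in S4, S5 (every S4/S5-frame is a T-frame).
K-tableau for the formula:
1. ~(<>((c -> ~b) & c) -> <><>((c -> ~b) & c)) & ~b, w0
2. ~(<>((c -> ~b) & c) -> <><>((c -> ~b) & c)), w0
3. ~b, w0
4. <>((c -> ~b) & c), w0
5. ~<><>((c -> ~b) & c), w0
6. (c -> ~b) & c, w1
7. c -> ~b, w1
8. c, w1
9. ~<>((c -> ~b) & c), w1
10. ~b, w1
Accessibility: w0Rw1
Complete open branch: satisfiable in K.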